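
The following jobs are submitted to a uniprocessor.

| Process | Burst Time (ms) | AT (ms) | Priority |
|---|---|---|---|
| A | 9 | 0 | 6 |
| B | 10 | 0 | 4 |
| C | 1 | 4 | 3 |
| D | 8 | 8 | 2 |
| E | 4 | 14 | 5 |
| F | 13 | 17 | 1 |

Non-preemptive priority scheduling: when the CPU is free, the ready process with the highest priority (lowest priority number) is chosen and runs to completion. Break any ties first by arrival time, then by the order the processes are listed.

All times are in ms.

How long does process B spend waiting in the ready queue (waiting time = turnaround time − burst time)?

Timeline: | B 0-10 | D 10-18 | F 18-31 | C 31-32 | E 32-36 | A 36-45 |
Completion: A=45  B=10  C=32  D=18  E=36  F=31
Waiting(B) = turnaround − burst = 10 − 10 = 0

0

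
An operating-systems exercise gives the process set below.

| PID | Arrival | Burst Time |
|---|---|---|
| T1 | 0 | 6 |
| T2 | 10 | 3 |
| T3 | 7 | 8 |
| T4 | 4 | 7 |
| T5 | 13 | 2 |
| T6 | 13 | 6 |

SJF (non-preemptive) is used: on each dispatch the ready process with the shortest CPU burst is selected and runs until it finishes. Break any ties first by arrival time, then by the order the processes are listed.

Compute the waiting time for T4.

Schedule: | T1 0-6 | T4 6-13 | T5 13-15 | T2 15-18 | T6 18-24 | T3 24-32 |
Completion: T1=6  T2=18  T3=32  T4=13  T5=15  T6=24
Waiting(T4) = turnaround − burst = 9 − 7 = 2

2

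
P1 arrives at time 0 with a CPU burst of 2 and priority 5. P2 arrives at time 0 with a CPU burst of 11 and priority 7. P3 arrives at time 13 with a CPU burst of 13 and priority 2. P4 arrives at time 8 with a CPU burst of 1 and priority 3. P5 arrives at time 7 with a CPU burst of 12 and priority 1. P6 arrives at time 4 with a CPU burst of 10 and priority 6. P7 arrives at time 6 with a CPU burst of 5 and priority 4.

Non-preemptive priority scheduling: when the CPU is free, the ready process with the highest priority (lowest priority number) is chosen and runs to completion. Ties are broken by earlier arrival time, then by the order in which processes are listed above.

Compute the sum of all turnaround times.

Timeline: | P1 0-2 | P2 2-13 | P5 13-25 | P3 25-38 | P4 38-39 | P7 39-44 | P6 44-54 |
Completion: P1=2  P2=13  P3=38  P4=39  P5=25  P6=54  P7=44
Turnaround = completion − arrival: P1=2, P2=13, P3=25, P4=31, P5=18, P6=50, P7=38
Total turnaround = 2 + 13 + 25 + 31 + 18 + 50 + 38 = 177

177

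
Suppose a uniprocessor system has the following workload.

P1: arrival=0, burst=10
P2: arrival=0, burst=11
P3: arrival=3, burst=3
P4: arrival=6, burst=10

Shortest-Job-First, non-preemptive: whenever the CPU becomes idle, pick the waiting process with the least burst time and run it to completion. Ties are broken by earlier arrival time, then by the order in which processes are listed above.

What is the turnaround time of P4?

Schedule: | P1 0-10 | P3 10-13 | P4 13-23 | P2 23-34 |
Completion: P1=10  P2=34  P3=13  P4=23
Turnaround(P4) = completion − arrival = 23 − 6 = 17

17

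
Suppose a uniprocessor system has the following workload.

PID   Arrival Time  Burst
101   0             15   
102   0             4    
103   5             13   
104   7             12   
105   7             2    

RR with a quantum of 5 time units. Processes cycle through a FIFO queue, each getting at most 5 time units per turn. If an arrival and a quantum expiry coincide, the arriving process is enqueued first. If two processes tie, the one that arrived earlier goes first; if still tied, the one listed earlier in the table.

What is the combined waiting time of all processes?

96

Timeline: | 101 0-5 | 102 5-9 | 103 9-14 | 101 14-19 | 104 19-24 | 105 24-26 | 103 26-31 | 101 31-36 | 104 36-41 | 103 41-44 | 104 44-46 |
Completion: 101=36  102=9  103=44  104=46  105=26
Turnaround (C−A): 101=36  102=9  103=39  104=39  105=19
Waiting = turnaround − burst: 101=21, 102=5, 103=26, 104=27, 105=17
Total waiting = 21 + 5 + 26 + 27 + 17 = 96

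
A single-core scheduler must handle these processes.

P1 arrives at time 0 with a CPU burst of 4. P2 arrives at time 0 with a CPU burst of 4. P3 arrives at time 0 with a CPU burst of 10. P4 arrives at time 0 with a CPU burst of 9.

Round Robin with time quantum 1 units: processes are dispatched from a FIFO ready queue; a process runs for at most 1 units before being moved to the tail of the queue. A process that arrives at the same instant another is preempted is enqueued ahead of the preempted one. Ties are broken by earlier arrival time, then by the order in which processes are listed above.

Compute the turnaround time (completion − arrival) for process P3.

27

Timeline: | P1 0-1 | P2 1-2 | P3 2-3 | P4 3-4 | P1 4-5 | P2 5-6 | P3 6-7 | P4 7-8 | P1 8-9 | P2 9-10 | P3 10-11 | P4 11-12 | P1 12-13 | P2 13-14 | P3 14-15 | P4 15-16 | P3 16-17 | P4 17-18 | P3 18-19 | P4 19-20 | P3 20-21 | P4 21-22 | P3 22-23 | P4 23-24 | P3 24-25 | P4 25-26 | P3 26-27 |
Completion: P1=13  P2=14  P3=27  P4=26
Turnaround (C−A): P1=13  P2=14  P3=27  P4=26
Turnaround(P3) = completion − arrival = 27 − 0 = 27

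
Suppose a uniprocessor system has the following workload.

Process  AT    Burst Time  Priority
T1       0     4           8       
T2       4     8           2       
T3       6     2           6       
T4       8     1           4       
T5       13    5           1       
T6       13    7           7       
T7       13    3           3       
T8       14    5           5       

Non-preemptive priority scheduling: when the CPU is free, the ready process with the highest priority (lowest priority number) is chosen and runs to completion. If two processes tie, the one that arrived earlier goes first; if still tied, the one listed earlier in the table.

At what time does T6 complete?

Timeline: | T1 0-4 | T2 4-12 | T4 12-13 | T5 13-18 | T7 18-21 | T8 21-26 | T3 26-28 | T6 28-35 |
Completion: T1=4  T2=12  T3=28  T4=13  T5=18  T6=35  T7=21  T8=26

35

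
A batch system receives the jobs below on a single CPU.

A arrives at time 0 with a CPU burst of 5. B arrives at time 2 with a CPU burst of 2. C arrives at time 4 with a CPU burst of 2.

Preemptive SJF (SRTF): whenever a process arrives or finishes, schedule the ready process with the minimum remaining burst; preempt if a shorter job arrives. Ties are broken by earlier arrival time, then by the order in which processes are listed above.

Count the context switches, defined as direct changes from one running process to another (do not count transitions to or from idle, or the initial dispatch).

Gantt: | A 0-2 | B 2-4 | C 4-6 | A 6-9 |
Completion: A=9  B=4  C=6

3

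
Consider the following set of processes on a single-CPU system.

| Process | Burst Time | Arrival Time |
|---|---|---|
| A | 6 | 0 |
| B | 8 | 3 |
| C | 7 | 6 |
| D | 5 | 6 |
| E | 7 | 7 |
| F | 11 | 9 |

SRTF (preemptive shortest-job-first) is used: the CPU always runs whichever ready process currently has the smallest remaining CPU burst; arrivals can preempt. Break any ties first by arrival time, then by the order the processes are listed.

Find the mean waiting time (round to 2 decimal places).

Schedule: | A 0-6 | D 6-11 | C 11-18 | E 18-25 | B 25-33 | F 33-44 |
Completion: A=6  B=33  C=18  D=11  E=25  F=44
Turnaround (C−A): A=6  B=30  C=12  D=5  E=18  F=35
Waiting times: A=0, B=22, C=5, D=0, E=11, F=24
Average waiting = (0+22+5+0+11+24) / 6 = 62/6 = 10.33

10.33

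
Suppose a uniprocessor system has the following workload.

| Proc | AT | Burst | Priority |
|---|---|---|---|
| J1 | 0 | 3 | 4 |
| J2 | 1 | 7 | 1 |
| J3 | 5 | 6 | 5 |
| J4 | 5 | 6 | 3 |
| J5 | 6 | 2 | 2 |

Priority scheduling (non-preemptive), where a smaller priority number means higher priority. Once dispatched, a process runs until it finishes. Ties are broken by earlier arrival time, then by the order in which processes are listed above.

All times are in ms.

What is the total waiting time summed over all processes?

26

Timeline: | J1 0-3 | J2 3-10 | J5 10-12 | J4 12-18 | J3 18-24 |
Completion: J1=3  J2=10  J3=24  J4=18  J5=12
Turnaround (C−A): J1=3  J2=9  J3=19  J4=13  J5=6
Waiting = turnaround − burst: J1=0, J2=2, J3=13, J4=7, J5=4
Total waiting = 0 + 2 + 13 + 7 + 4 = 26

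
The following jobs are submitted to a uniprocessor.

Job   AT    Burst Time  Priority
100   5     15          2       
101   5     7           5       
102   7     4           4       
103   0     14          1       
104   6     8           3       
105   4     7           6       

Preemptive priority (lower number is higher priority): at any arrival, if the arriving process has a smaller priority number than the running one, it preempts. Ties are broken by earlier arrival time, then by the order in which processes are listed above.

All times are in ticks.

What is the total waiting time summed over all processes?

142

Timeline: | 103 0-14 | 100 14-29 | 104 29-37 | 102 37-41 | 101 41-48 | 105 48-55 |
Completion: 100=29  101=48  102=41  103=14  104=37  105=55
Turnaround (C−A): 100=24  101=43  102=34  103=14  104=31  105=51
Waiting = turnaround − burst: 100=9, 101=36, 102=30, 103=0, 104=23, 105=44
Total waiting = 9 + 36 + 30 + 0 + 23 + 44 = 142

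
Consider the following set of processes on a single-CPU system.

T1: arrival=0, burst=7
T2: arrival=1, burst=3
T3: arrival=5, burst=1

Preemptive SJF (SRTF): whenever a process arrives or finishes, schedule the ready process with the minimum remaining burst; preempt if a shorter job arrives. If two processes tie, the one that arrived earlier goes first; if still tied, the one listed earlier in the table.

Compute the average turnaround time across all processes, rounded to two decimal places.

5.00

Schedule: | T1 0-1 | T2 1-4 | T1 4-5 | T3 5-6 | T1 6-11 |
Completion: T1=11  T2=4  T3=6
Turnaround times: T1=11, T2=3, T3=1
Average turnaround = (11+3+1) / 3 = 15/3 = 5.00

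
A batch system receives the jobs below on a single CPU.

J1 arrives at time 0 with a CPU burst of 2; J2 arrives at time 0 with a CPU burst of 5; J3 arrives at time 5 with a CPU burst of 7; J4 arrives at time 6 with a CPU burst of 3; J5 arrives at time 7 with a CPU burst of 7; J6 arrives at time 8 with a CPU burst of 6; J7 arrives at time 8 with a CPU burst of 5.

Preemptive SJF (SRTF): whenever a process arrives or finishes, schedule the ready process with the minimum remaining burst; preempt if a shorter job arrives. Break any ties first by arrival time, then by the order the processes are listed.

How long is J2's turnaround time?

Schedule: | J1 0-2 | J2 2-7 | J4 7-10 | J7 10-15 | J6 15-21 | J3 21-28 | J5 28-35 |
Completion: J1=2  J2=7  J3=28  J4=10  J5=35  J6=21  J7=15
Turnaround (C−A): J1=2  J2=7  J3=23  J4=4  J5=28  J6=13  J7=7
Turnaround(J2) = completion − arrival = 7 − 0 = 7

7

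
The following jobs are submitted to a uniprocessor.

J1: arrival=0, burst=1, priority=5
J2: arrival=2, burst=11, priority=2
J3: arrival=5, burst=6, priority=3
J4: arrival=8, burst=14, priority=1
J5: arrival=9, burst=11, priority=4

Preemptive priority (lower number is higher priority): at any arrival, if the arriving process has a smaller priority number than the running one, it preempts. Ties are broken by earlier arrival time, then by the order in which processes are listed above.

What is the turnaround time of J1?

1

Schedule: | J1 0-1 | idle 1-2 | J2 2-8 | J4 8-22 | J2 22-27 | J3 27-33 | J5 33-44 |
Completion: J1=1  J2=27  J3=33  J4=22  J5=44
Turnaround (C−A): J1=1  J2=25  J3=28  J4=14  J5=35
Turnaround(J1) = completion − arrival = 1 − 0 = 1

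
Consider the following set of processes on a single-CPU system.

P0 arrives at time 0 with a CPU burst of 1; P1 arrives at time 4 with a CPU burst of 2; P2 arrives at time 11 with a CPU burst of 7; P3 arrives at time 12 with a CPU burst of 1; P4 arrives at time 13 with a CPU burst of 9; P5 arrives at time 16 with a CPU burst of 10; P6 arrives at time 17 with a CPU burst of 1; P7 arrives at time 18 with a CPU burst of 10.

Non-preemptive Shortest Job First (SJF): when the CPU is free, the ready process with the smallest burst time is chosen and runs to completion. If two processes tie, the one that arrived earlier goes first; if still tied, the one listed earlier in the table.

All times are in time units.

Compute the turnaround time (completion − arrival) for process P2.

Timeline: | P0 0-1 | idle 1-4 | P1 4-6 | idle 6-11 | P2 11-18 | P3 18-19 | P6 19-20 | P4 20-29 | P5 29-39 | P7 39-49 |
Completion: P0=1  P1=6  P2=18  P3=19  P4=29  P5=39  P6=20  P7=49
Turnaround (C−A): P0=1  P1=2  P2=7  P3=7  P4=16  P5=23  P6=3  P7=31
Turnaround(P2) = completion − arrival = 18 − 11 = 7

7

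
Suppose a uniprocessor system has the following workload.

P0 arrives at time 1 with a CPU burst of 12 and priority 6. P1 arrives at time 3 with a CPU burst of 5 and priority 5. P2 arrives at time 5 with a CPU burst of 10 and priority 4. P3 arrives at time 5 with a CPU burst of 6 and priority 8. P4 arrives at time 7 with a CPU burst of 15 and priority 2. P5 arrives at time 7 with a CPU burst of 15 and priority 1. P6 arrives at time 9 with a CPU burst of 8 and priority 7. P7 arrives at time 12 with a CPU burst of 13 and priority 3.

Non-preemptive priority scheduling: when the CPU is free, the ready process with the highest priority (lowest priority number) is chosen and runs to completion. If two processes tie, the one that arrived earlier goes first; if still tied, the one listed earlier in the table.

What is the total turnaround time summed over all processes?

392

Schedule: | idle 0-1 | P0 1-13 | P5 13-28 | P4 28-43 | P7 43-56 | P2 56-66 | P1 66-71 | P6 71-79 | P3 79-85 |
Completion: P0=13  P1=71  P2=66  P3=85  P4=43  P5=28  P6=79  P7=56
Turnaround = completion − arrival: P0=12, P1=68, P2=61, P3=80, P4=36, P5=21, P6=70, P7=44
Total turnaround = 12 + 68 + 61 + 80 + 36 + 21 + 70 + 44 = 392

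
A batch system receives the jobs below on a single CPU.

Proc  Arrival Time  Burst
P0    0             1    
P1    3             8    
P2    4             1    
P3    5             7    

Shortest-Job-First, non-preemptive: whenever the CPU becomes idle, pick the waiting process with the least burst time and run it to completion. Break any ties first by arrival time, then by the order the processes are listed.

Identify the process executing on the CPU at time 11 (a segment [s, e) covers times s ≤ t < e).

Timeline: | P0 0-1 | idle 1-3 | P1 3-11 | P2 11-12 | P3 12-19 |
Completion: P0=1  P1=11  P2=12  P3=19
Turnaround (C−A): P0=1  P1=8  P2=8  P3=14

P2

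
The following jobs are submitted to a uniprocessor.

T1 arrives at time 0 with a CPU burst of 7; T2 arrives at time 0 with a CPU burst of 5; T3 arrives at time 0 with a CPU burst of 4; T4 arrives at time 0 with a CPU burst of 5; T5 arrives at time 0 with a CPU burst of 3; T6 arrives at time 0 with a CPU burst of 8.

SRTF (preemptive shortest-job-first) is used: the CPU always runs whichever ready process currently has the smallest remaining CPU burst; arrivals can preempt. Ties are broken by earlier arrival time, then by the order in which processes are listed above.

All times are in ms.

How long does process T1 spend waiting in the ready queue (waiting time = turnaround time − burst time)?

17

Schedule: | T5 0-3 | T3 3-7 | T2 7-12 | T4 12-17 | T1 17-24 | T6 24-32 |
Completion: T1=24  T2=12  T3=7  T4=17  T5=3  T6=32
Turnaround (C−A): T1=24  T2=12  T3=7  T4=17  T5=3  T6=32
Waiting(T1) = turnaround − burst = 24 − 7 = 17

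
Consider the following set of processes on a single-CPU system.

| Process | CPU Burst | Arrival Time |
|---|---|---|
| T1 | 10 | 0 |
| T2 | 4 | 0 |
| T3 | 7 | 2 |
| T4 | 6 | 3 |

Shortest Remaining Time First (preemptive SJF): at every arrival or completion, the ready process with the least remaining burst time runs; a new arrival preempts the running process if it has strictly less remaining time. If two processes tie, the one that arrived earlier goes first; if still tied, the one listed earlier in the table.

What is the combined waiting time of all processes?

26

Schedule: | T2 0-4 | T4 4-10 | T3 10-17 | T1 17-27 |
Completion: T1=27  T2=4  T3=17  T4=10
Turnaround (C−A): T1=27  T2=4  T3=15  T4=7
Waiting = turnaround − burst: T1=17, T2=0, T3=8, T4=1
Total waiting = 17 + 0 + 8 + 1 = 26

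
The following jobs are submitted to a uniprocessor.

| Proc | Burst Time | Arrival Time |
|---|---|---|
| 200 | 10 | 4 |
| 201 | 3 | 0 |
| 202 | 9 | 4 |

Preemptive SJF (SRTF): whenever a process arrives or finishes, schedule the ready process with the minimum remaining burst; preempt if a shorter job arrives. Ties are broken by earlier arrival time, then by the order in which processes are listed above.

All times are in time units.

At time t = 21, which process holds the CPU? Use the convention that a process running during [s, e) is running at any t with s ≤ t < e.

Timeline: | 201 0-3 | idle 3-4 | 202 4-13 | 200 13-23 |
Completion: 200=23  201=3  202=13
Turnaround (C−A): 200=19  201=3  202=9

200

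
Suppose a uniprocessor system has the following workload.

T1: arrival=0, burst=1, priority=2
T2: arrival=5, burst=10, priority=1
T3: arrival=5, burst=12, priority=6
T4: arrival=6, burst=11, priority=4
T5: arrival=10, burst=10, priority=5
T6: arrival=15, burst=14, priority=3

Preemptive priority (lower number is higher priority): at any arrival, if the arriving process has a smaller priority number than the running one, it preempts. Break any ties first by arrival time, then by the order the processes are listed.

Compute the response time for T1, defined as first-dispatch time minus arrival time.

0

Gantt: | T1 0-1 | idle 1-5 | T2 5-15 | T6 15-29 | T4 29-40 | T5 40-50 | T3 50-62 |
Completion: T1=1  T2=15  T3=62  T4=40  T5=50  T6=29
Turnaround (C−A): T1=1  T2=10  T3=57  T4=34  T5=40  T6=14
Response(T1) = first start − arrival = 0 − 0 = 0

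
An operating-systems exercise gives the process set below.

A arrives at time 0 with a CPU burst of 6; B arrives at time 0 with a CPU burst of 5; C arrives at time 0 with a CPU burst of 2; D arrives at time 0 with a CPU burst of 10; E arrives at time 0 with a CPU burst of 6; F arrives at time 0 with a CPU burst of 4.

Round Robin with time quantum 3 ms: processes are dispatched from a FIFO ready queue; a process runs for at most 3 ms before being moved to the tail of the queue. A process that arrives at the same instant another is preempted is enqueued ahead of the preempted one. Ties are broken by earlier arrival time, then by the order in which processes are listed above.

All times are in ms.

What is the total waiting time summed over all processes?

107

Gantt: | A 0-3 | B 3-6 | C 6-8 | D 8-11 | E 11-14 | F 14-17 | A 17-20 | B 20-22 | D 22-25 | E 25-28 | F 28-29 | D 29-33 |
Completion: A=20  B=22  C=8  D=33  E=28  F=29
Waiting = turnaround − burst: A=14, B=17, C=6, D=23, E=22, F=25
Total waiting = 14 + 17 + 6 + 23 + 22 + 25 = 107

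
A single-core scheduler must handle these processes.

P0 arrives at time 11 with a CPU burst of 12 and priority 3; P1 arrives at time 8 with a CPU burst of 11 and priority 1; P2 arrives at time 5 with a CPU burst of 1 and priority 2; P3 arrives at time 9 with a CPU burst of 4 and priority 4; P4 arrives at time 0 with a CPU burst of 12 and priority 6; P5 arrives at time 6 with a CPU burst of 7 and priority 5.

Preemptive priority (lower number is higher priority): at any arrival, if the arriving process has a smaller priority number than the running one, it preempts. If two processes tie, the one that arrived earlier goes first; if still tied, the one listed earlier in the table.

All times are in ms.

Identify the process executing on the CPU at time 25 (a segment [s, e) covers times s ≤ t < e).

P0

Schedule: | P4 0-5 | P2 5-6 | P5 6-8 | P1 8-19 | P0 19-31 | P3 31-35 | P5 35-40 | P4 40-47 |
Completion: P0=31  P1=19  P2=6  P3=35  P4=47  P5=40
Turnaround (C−A): P0=20  P1=11  P2=1  P3=26  P4=47  P5=34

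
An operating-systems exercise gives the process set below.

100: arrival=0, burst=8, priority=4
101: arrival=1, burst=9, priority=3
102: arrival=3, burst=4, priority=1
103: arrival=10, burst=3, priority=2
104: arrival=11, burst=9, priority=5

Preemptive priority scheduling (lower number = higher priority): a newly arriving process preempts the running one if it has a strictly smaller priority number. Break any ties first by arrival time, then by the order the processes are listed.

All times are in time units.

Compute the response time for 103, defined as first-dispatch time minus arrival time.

Schedule: | 100 0-1 | 101 1-3 | 102 3-7 | 101 7-10 | 103 10-13 | 101 13-17 | 100 17-24 | 104 24-33 |
Completion: 100=24  101=17  102=7  103=13  104=33
Response(103) = first start − arrival = 10 − 10 = 0

0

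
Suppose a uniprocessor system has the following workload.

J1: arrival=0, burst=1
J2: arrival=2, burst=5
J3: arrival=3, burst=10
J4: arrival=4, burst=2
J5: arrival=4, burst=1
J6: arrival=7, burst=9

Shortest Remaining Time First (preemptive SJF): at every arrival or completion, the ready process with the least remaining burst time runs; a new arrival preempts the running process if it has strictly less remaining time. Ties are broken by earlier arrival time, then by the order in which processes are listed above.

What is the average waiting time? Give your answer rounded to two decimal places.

3.83

Gantt: | J1 0-1 | idle 1-2 | J2 2-4 | J5 4-5 | J4 5-7 | J2 7-10 | J6 10-19 | J3 19-29 |
Completion: J1=1  J2=10  J3=29  J4=7  J5=5  J6=19
Turnaround (C−A): J1=1  J2=8  J3=26  J4=3  J5=1  J6=12
Waiting times: J1=0, J2=3, J3=16, J4=1, J5=0, J6=3
Average waiting = (0+3+16+1+0+3) / 6 = 23/6 = 3.83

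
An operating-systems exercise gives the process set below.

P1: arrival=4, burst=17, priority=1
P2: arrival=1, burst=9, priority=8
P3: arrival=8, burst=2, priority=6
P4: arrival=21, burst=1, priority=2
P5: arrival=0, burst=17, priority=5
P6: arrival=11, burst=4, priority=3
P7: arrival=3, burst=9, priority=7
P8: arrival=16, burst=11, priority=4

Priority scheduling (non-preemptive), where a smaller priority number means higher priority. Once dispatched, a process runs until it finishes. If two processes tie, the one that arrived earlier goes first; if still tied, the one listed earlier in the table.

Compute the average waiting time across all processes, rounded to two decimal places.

28.00

Schedule: | P5 0-17 | P1 17-34 | P4 34-35 | P6 35-39 | P8 39-50 | P3 50-52 | P7 52-61 | P2 61-70 |
Completion: P1=34  P2=70  P3=52  P4=35  P5=17  P6=39  P7=61  P8=50
Turnaround (C−A): P1=30  P2=69  P3=44  P4=14  P5=17  P6=28  P7=58  P8=34
Waiting times: P1=13, P2=60, P3=42, P4=13, P5=0, P6=24, P7=49, P8=23
Average waiting = (13+60+42+13+0+24+49+23) / 8 = 224/8 = 28.00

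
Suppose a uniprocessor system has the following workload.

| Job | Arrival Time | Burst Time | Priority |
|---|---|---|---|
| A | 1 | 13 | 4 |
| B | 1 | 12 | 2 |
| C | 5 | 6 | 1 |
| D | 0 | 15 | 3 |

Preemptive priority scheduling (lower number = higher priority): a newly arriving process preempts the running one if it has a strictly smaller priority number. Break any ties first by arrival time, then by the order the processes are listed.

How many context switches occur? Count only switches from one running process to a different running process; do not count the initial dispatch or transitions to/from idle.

5

Schedule: | D 0-1 | B 1-5 | C 5-11 | B 11-19 | D 19-33 | A 33-46 |
Completion: A=46  B=19  C=11  D=33
Turnaround (C−A): A=45  B=18  C=6  D=33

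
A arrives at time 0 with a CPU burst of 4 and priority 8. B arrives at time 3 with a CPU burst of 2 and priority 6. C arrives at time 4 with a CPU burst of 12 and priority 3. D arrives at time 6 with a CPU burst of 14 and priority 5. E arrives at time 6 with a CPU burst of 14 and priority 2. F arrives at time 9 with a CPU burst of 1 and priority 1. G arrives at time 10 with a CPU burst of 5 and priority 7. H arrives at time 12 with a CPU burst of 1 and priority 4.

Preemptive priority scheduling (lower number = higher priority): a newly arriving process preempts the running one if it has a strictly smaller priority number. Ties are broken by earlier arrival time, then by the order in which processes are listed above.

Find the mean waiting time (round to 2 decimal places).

23.63

Timeline: | A 0-3 | B 3-4 | C 4-6 | E 6-9 | F 9-10 | E 10-21 | C 21-31 | H 31-32 | D 32-46 | B 46-47 | G 47-52 | A 52-53 |
Completion: A=53  B=47  C=31  D=46  E=21  F=10  G=52  H=32
Turnaround (C−A): A=53  B=44  C=27  D=40  E=15  F=1  G=42  H=20
Waiting times: A=49, B=42, C=15, D=26, E=1, F=0, G=37, H=19
Average waiting = (49+42+15+26+1+0+37+19) / 8 = 189/8 = 23.63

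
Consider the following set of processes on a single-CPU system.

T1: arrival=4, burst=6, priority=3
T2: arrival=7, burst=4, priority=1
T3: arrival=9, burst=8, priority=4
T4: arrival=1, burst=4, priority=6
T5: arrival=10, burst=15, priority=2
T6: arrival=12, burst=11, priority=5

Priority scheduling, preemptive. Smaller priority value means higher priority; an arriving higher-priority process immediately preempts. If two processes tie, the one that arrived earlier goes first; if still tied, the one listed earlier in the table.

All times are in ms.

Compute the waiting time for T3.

20

Gantt: | idle 0-1 | T4 1-4 | T1 4-7 | T2 7-11 | T5 11-26 | T1 26-29 | T3 29-37 | T6 37-48 | T4 48-49 |
Completion: T1=29  T2=11  T3=37  T4=49  T5=26  T6=48
Turnaround (C−A): T1=25  T2=4  T3=28  T4=48  T5=16  T6=36
Waiting(T3) = turnaround − burst = 28 − 8 = 20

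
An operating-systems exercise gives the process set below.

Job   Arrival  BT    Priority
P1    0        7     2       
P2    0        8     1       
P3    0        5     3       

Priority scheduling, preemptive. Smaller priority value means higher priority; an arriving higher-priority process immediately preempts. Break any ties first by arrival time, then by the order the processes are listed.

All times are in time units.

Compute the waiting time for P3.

15

Timeline: | P2 0-8 | P1 8-15 | P3 15-20 |
Completion: P1=15  P2=8  P3=20
Turnaround (C−A): P1=15  P2=8  P3=20
Waiting(P3) = turnaround − burst = 20 − 5 = 15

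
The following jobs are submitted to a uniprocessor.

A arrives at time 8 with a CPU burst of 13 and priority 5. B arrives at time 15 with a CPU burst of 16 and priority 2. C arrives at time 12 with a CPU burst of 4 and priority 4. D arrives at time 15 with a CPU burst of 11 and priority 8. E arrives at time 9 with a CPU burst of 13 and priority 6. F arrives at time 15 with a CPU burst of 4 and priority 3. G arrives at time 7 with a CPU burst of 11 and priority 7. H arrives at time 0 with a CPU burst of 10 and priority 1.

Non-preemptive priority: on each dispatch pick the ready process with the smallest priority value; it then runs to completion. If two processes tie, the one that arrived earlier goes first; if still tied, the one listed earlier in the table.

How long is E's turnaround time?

Timeline: | H 0-10 | A 10-23 | B 23-39 | F 39-43 | C 43-47 | E 47-60 | G 60-71 | D 71-82 |
Completion: A=23  B=39  C=47  D=82  E=60  F=43  G=71  H=10
Turnaround(E) = completion − arrival = 60 − 9 = 51

51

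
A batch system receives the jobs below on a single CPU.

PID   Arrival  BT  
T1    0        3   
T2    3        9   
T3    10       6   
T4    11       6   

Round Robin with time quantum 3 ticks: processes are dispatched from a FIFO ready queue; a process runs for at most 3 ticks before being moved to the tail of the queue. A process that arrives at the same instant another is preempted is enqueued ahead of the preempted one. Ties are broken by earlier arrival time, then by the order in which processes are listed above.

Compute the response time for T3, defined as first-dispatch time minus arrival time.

2

Schedule: | T1 0-3 | T2 3-12 | T3 12-15 | T4 15-18 | T3 18-21 | T4 21-24 |
Completion: T1=3  T2=12  T3=21  T4=24
Turnaround (C−A): T1=3  T2=9  T3=11  T4=13
Response(T3) = first start − arrival = 12 − 10 = 2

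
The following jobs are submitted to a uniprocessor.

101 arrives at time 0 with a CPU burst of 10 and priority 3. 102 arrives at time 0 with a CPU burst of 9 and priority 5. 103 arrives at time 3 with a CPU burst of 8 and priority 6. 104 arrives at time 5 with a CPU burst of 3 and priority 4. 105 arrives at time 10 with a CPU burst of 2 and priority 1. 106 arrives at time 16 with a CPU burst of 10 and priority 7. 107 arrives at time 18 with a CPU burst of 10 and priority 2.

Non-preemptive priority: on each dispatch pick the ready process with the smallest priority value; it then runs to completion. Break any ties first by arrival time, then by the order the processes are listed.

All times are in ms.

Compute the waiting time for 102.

15

Timeline: | 101 0-10 | 105 10-12 | 104 12-15 | 102 15-24 | 107 24-34 | 103 34-42 | 106 42-52 |
Completion: 101=10  102=24  103=42  104=15  105=12  106=52  107=34
Turnaround (C−A): 101=10  102=24  103=39  104=10  105=2  106=36  107=16
Waiting(102) = turnaround − burst = 24 − 9 = 15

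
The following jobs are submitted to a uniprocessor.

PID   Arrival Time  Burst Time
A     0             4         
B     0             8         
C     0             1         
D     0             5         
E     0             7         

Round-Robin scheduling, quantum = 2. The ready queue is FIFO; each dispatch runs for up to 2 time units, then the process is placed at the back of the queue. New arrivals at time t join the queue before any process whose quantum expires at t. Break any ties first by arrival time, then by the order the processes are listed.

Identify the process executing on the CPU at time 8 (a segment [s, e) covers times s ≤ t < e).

E

Timeline: | A 0-2 | B 2-4 | C 4-5 | D 5-7 | E 7-9 | A 9-11 | B 11-13 | D 13-15 | E 15-17 | B 17-19 | D 19-20 | E 20-22 | B 22-24 | E 24-25 |
Completion: A=11  B=24  C=5  D=20  E=25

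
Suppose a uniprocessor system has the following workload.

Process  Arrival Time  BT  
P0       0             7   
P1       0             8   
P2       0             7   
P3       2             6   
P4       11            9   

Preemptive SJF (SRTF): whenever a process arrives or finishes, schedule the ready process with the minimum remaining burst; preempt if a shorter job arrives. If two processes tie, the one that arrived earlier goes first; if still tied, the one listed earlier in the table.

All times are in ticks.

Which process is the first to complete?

Gantt: | P0 0-7 | P3 7-13 | P2 13-20 | P1 20-28 | P4 28-37 |
Completion: P0=7  P1=28  P2=20  P3=13  P4=37
Finish order: P0 → P3 → P2 → P1 → P4

P0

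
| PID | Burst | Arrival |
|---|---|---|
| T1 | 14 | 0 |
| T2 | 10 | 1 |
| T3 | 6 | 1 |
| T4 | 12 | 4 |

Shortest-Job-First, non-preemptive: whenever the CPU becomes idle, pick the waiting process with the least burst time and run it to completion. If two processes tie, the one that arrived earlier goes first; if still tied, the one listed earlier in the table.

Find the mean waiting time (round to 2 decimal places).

Schedule: | T1 0-14 | T3 14-20 | T2 20-30 | T4 30-42 |
Completion: T1=14  T2=30  T3=20  T4=42
Turnaround (C−A): T1=14  T2=29  T3=19  T4=38
Waiting times: T1=0, T2=19, T3=13, T4=26
Average waiting = (0+19+13+26) / 4 = 58/4 = 14.50

14.50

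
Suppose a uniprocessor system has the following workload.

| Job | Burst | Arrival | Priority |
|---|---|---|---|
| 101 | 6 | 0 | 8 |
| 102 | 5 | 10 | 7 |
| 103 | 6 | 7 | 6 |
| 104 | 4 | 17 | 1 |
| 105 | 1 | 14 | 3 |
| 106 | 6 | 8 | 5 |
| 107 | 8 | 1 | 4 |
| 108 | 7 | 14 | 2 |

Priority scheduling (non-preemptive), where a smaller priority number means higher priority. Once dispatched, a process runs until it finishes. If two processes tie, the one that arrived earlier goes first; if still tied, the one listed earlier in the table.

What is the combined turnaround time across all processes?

134

Timeline: | 101 0-6 | 107 6-14 | 108 14-21 | 104 21-25 | 105 25-26 | 106 26-32 | 103 32-38 | 102 38-43 |
Completion: 101=6  102=43  103=38  104=25  105=26  106=32  107=14  108=21
Turnaround (C−A): 101=6  102=33  103=31  104=8  105=12  106=24  107=13  108=7
Turnaround = completion − arrival: 101=6, 102=33, 103=31, 104=8, 105=12, 106=24, 107=13, 108=7
Total turnaround = 6 + 33 + 31 + 8 + 12 + 24 + 13 + 7 = 134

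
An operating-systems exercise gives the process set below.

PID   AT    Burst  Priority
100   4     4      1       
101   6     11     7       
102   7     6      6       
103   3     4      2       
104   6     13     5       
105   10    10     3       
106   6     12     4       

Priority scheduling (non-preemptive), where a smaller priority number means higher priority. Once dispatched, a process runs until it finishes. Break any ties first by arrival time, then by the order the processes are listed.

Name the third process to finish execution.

105

Gantt: | idle 0-3 | 103 3-7 | 100 7-11 | 105 11-21 | 106 21-33 | 104 33-46 | 102 46-52 | 101 52-63 |
Completion: 100=11  101=63  102=52  103=7  104=46  105=21  106=33
Turnaround (C−A): 100=7  101=57  102=45  103=4  104=40  105=11  106=27
Finish order: 103 → 100 → 105 → 106 → 104 → 102 → 101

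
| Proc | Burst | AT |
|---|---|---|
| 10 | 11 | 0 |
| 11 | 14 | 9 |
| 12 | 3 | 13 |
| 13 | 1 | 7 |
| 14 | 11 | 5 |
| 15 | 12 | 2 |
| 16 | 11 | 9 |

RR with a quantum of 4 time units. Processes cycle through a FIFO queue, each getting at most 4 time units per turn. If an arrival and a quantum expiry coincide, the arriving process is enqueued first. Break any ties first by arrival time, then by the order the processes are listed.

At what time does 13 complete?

17

Timeline: | 10 0-4 | 15 4-8 | 10 8-12 | 14 12-16 | 13 16-17 | 15 17-21 | 11 21-25 | 16 25-29 | 10 29-32 | 12 32-35 | 14 35-39 | 15 39-43 | 11 43-47 | 16 47-51 | 14 51-54 | 11 54-58 | 16 58-61 | 11 61-63 |
Completion: 10=32  11=63  12=35  13=17  14=54  15=43  16=61
Turnaround (C−A): 10=32  11=54  12=22  13=10  14=49  15=41  16=52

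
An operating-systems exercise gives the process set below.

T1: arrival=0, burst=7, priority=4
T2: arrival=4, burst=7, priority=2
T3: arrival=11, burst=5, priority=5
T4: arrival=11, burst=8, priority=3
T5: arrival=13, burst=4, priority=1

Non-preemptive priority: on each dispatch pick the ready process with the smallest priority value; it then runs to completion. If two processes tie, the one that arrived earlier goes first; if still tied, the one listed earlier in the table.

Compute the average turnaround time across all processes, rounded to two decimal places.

Gantt: | T1 0-7 | T2 7-14 | T5 14-18 | T4 18-26 | T3 26-31 |
Completion: T1=7  T2=14  T3=31  T4=26  T5=18
Turnaround times: T1=7, T2=10, T3=20, T4=15, T5=5
Average turnaround = (7+10+20+15+5) / 5 = 57/5 = 11.40

11.40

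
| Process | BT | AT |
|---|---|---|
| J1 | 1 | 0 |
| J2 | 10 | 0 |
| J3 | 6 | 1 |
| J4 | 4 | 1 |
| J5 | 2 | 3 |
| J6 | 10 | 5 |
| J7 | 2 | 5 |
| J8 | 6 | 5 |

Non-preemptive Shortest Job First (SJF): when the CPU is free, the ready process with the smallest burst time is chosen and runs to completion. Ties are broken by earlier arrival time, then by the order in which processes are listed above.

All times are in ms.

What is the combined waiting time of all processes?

69

Timeline: | J1 0-1 | J4 1-5 | J5 5-7 | J7 7-9 | J3 9-15 | J8 15-21 | J2 21-31 | J6 31-41 |
Completion: J1=1  J2=31  J3=15  J4=5  J5=7  J6=41  J7=9  J8=21
Turnaround (C−A): J1=1  J2=31  J3=14  J4=4  J5=4  J6=36  J7=4  J8=16
Waiting = turnaround − burst: J1=0, J2=21, J3=8, J4=0, J5=2, J6=26, J7=2, J8=10
Total waiting = 0 + 21 + 8 + 0 + 2 + 26 + 2 + 10 = 69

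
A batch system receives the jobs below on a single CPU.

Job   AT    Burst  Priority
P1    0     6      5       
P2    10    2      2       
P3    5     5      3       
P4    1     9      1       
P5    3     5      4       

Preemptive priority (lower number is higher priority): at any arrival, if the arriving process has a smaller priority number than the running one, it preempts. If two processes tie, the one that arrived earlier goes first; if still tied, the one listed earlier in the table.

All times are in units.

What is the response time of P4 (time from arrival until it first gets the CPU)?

0

Gantt: | P1 0-1 | P4 1-10 | P2 10-12 | P3 12-17 | P5 17-22 | P1 22-27 |
Completion: P1=27  P2=12  P3=17  P4=10  P5=22
Turnaround (C−A): P1=27  P2=2  P3=12  P4=9  P5=19
Response(P4) = first start − arrival = 1 − 1 = 0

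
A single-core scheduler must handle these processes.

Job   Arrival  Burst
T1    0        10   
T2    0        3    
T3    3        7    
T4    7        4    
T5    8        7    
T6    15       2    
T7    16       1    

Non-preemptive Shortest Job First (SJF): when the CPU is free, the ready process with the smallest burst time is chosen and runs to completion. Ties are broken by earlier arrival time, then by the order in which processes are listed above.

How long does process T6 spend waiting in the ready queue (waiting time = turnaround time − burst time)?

Schedule: | T2 0-3 | T3 3-10 | T4 10-14 | T5 14-21 | T7 21-22 | T6 22-24 | T1 24-34 |
Completion: T1=34  T2=3  T3=10  T4=14  T5=21  T6=24  T7=22
Waiting(T6) = turnaround − burst = 9 − 2 = 7

7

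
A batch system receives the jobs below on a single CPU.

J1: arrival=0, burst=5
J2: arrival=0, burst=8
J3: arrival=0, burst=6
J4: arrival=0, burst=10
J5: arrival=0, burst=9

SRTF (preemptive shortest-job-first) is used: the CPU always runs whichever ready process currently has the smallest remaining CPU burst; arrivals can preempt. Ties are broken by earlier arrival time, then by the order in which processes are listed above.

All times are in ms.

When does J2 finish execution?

19

Schedule: | J1 0-5 | J3 5-11 | J2 11-19 | J5 19-28 | J4 28-38 |
Completion: J1=5  J2=19  J3=11  J4=38  J5=28
Turnaround (C−A): J1=5  J2=19  J3=11  J4=38  J5=28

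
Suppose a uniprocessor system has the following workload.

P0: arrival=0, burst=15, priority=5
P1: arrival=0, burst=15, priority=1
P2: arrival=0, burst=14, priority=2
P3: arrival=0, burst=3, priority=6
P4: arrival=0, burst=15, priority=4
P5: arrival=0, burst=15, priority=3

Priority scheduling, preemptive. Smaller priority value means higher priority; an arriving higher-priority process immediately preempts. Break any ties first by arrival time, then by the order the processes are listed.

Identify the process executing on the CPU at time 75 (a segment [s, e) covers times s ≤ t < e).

P3

Gantt: | P1 0-15 | P2 15-29 | P5 29-44 | P4 44-59 | P0 59-74 | P3 74-77 |
Completion: P0=74  P1=15  P2=29  P3=77  P4=59  P5=44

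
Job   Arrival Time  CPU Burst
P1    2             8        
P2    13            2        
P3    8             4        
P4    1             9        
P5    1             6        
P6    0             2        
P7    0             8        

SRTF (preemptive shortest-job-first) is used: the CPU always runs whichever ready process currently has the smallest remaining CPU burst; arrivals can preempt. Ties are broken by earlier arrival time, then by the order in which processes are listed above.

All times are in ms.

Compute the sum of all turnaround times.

103

Schedule: | P6 0-2 | P5 2-8 | P3 8-12 | P7 12-13 | P2 13-15 | P7 15-22 | P1 22-30 | P4 30-39 |
Completion: P1=30  P2=15  P3=12  P4=39  P5=8  P6=2  P7=22
Turnaround (C−A): P1=28  P2=2  P3=4  P4=38  P5=7  P6=2  P7=22
Turnaround = completion − arrival: P1=28, P2=2, P3=4, P4=38, P5=7, P6=2, P7=22
Total turnaround = 28 + 2 + 4 + 38 + 7 + 2 + 22 = 103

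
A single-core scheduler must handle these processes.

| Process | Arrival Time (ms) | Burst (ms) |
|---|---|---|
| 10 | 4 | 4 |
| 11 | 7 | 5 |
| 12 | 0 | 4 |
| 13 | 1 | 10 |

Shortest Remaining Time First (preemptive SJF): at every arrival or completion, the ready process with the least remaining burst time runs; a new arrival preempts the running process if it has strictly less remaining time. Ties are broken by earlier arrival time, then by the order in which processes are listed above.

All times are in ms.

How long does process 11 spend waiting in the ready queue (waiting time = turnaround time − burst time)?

1

Timeline: | 12 0-4 | 10 4-8 | 11 8-13 | 13 13-23 |
Completion: 10=8  11=13  12=4  13=23
Turnaround (C−A): 10=4  11=6  12=4  13=22
Waiting(11) = turnaround − burst = 6 − 5 = 1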